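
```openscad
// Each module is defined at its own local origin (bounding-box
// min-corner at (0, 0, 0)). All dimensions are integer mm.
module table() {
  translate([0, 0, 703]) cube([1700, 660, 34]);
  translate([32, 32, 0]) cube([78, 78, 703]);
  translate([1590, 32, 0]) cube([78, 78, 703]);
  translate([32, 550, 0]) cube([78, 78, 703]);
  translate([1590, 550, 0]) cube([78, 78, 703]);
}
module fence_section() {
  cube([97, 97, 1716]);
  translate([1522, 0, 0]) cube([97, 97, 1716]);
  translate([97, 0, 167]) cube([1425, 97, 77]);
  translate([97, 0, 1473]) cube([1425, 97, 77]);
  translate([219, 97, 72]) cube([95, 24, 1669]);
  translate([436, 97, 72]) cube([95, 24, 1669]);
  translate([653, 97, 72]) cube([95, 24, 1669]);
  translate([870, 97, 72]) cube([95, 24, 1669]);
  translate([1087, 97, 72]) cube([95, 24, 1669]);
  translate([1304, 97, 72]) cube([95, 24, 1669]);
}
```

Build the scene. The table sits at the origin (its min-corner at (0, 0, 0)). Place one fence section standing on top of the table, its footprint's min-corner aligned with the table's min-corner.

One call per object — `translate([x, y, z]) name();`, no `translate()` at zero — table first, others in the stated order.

table();
translate([0, 0, 737]) fence_section();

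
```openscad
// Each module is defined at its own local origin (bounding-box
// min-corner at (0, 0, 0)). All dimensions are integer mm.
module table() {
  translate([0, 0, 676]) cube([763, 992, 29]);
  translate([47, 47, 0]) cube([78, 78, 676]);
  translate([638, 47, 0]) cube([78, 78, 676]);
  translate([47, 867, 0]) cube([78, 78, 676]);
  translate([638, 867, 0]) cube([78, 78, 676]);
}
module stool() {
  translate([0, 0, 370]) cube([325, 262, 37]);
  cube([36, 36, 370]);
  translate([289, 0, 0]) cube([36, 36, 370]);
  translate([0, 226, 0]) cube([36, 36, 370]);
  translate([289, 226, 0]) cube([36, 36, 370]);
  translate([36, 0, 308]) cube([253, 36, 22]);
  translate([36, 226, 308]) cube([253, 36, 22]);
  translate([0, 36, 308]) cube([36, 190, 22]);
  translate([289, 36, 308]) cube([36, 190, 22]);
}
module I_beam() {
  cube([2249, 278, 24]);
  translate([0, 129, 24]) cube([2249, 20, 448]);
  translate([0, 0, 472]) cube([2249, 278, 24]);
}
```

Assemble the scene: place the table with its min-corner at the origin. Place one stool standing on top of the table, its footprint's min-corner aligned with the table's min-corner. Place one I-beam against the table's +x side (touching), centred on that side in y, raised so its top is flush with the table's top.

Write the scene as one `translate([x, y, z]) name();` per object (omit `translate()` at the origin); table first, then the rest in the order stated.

table();
translate([0, 0, 705]) stool();
translate([763, 357, 209]) I_beam();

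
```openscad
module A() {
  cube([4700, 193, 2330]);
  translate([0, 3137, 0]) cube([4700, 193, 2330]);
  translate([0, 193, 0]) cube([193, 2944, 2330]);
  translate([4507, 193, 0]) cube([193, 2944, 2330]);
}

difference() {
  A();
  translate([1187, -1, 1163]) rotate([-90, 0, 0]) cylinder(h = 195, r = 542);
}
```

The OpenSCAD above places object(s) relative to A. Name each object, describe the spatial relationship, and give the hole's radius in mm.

The subtracted cylinder has r = 542 mm.

A is a house frame. The house frame has a circular hole through its front wall. The hole's radius is 542 mm.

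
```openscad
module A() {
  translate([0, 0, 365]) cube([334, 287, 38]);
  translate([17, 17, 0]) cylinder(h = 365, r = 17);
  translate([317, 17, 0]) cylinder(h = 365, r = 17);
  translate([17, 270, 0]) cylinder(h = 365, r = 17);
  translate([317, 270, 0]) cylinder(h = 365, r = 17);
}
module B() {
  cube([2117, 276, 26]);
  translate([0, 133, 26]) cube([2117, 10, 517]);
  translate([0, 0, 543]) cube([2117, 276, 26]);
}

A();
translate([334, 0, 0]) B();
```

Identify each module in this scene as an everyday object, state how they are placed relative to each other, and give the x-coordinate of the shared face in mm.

The stool's +x face and the I-beam's −x face are both at x = 334 mm.

A is a stool. B is an I-beam. The I-beam is against the stool's +x side, with their −y faces flush. The x-coordinate of the shared face is 334 mm.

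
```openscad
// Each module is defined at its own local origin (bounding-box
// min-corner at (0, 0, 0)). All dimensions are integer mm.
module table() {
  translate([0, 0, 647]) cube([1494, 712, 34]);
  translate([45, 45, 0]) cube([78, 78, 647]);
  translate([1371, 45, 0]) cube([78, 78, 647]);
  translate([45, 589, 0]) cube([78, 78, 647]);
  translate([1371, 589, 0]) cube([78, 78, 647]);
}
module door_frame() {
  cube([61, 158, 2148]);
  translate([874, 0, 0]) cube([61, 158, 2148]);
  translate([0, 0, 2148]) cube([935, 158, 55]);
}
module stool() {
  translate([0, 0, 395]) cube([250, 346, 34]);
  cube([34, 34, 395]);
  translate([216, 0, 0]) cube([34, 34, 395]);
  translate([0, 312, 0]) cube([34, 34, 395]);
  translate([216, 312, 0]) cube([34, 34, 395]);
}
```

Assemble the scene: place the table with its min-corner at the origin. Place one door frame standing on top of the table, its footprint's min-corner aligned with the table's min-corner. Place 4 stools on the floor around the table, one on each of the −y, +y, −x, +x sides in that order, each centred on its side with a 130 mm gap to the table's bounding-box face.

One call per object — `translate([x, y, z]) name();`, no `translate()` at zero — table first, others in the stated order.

table();
translate([0, 0, 681]) door_frame();
translate([622, -476, 0]) stool();
translate([622, 842, 0]) stool();
translate([-380, 183, 0]) stool();
translate([1624, 183, 0]) stool();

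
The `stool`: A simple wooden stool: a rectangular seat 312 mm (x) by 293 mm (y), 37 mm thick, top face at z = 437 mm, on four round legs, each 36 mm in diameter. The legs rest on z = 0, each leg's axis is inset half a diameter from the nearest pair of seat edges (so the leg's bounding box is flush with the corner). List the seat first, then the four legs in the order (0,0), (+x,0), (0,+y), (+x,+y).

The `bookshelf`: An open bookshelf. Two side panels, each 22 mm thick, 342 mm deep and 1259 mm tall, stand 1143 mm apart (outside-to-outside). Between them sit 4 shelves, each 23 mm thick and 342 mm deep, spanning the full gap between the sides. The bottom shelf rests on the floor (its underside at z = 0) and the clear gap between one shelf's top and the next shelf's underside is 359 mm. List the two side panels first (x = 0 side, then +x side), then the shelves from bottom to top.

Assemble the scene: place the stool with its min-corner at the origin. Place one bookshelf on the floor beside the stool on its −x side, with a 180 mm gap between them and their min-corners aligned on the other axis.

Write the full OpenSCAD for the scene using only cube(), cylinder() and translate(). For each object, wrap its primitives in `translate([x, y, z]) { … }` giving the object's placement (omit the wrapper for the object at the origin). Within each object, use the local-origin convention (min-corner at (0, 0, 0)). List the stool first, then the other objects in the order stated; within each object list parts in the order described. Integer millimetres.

translate([0, 0, 400]) cube([312, 293, 37]);
translate([18, 18, 0]) cylinder(h = 400, r = 18);
translate([294, 18, 0]) cylinder(h = 400, r = 18);
translate([18, 275, 0]) cylinder(h = 400, r = 18);
translate([294, 275, 0]) cylinder(h = 400, r = 18);
translate([-1323, 0, 0]) {
  cube([22, 342, 1259]);
  translate([1121, 0, 0]) cube([22, 342, 1259]);
  translate([22, 0, 0]) cube([1099, 342, 23]);
  translate([22, 0, 382]) cube([1099, 342, 23]);
  translate([22, 0, 764]) cube([1099, 342, 23]);
  translate([22, 0, 1146]) cube([1099, 342, 23]);
}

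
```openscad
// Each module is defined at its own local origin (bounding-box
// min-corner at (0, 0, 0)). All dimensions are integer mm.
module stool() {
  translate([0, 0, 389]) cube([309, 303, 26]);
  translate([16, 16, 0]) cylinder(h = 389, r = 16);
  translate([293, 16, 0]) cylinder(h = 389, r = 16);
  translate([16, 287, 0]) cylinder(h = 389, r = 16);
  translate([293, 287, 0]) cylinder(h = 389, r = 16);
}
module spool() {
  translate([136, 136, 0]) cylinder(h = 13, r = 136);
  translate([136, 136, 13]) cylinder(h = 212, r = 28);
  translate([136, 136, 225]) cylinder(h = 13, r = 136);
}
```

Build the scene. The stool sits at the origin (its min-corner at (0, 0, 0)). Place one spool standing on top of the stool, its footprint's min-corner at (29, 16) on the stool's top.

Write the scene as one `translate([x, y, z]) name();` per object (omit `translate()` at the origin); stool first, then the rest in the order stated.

stool();
translate([29, 16, 415]) spool();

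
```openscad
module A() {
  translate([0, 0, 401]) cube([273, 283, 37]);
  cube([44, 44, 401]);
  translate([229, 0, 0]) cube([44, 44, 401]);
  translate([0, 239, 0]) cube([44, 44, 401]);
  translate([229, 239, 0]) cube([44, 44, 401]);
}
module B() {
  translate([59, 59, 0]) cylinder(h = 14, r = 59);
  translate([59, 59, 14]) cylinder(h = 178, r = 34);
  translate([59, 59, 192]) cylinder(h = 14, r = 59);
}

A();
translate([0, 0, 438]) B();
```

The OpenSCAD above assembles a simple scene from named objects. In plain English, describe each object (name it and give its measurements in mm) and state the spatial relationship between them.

A is a four-legged stool. The seat is a 273×283×37 mm slab whose top surface is at z = 438 mm; four square legs, each 44×44 mm in cross-section, run from the floor (z = 0) to the underside of the seat, each flush with a corner of the seat.

B is a spool: two coaxial disc flanges of radius 59 mm and thickness 14 mm, joined by a core cylinder of radius 34 mm and height 178 mm. The lower flange rests on z = 0 and the three cylinders share a vertical axis.

The spool is on top of the stool.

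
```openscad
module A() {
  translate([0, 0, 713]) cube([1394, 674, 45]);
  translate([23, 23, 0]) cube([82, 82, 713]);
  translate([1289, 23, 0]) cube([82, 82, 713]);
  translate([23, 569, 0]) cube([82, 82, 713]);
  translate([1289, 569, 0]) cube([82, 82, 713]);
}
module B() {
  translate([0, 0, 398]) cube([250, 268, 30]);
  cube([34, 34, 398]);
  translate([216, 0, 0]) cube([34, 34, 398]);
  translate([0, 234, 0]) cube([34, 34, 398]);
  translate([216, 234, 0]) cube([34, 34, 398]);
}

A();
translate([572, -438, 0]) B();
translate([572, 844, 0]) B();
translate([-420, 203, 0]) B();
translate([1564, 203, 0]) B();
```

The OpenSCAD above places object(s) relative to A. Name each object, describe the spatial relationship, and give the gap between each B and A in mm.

A is a table. B is a stool. Four stools sit around the table at the −y, +y, −x, +x sides. The gap between each stool and the table is 170 mm.

Each stool's nearest face is 170 mm from the table's bounding box.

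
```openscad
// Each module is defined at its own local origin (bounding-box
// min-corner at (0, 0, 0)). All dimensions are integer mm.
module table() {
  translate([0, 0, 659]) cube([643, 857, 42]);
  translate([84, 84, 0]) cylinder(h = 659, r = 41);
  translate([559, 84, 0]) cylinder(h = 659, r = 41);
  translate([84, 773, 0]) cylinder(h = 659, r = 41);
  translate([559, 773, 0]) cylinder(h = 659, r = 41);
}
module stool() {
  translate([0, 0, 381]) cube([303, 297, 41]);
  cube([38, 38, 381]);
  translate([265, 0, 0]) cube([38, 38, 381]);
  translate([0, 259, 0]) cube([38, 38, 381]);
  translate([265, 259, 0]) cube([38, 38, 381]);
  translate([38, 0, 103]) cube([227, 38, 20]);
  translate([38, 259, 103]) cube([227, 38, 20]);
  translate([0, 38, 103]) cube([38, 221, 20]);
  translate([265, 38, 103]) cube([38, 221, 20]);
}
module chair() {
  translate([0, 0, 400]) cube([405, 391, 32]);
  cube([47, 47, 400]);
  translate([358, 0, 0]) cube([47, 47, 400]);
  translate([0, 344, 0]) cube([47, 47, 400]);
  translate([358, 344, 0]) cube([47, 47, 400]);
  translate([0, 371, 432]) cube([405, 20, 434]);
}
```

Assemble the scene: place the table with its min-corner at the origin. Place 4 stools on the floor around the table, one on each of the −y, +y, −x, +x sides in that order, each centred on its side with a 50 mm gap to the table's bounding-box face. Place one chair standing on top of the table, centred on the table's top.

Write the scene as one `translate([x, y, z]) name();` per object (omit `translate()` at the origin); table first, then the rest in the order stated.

table();
translate([170, -347, 0]) stool();
translate([170, 907, 0]) stool();
translate([-353, 280, 0]) stool();
translate([693, 280, 0]) stool();
translate([119, 233, 701]) chair();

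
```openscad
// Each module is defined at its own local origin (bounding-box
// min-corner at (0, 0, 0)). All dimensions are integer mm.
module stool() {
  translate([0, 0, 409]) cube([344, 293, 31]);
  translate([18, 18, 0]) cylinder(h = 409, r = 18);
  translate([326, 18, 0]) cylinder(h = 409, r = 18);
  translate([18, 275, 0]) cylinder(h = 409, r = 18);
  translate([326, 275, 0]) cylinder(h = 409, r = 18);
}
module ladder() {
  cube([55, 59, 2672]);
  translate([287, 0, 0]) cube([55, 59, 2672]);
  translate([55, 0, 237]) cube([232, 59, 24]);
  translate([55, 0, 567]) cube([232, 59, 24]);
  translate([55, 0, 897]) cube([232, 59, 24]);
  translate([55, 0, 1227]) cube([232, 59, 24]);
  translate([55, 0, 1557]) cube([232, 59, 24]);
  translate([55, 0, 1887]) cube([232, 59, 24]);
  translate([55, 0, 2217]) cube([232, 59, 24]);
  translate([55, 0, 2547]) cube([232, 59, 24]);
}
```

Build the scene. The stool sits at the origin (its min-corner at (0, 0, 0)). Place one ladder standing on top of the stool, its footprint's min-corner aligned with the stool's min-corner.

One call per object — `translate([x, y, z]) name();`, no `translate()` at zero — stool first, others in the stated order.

stool();
translate([0, 0, 440]) ladder();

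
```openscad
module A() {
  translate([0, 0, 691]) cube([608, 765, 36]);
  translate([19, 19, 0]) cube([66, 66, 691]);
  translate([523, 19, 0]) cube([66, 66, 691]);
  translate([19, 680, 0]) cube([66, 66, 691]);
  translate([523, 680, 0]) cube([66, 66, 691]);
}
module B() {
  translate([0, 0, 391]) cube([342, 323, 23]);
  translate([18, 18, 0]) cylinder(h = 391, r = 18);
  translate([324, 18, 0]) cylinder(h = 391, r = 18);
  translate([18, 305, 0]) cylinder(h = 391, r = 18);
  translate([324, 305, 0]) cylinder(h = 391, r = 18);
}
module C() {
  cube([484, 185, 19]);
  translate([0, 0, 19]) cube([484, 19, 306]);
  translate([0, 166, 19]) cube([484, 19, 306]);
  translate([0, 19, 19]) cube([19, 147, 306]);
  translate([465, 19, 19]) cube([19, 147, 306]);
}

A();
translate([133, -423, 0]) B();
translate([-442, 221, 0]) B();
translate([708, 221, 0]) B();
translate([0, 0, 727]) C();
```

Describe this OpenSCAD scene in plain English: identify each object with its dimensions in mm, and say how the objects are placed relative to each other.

A is a table: top 608 mm (x) × 765 mm (y), 36 mm thick, upper face at z = 727 mm, on four 66×66 mm square legs, each inset 19 mm from the nearest pair of top edges, running from z = 0 to the bottom of the top.

B is a four-legged stool. The seat is a 342×323×23 mm slab whose top surface is at z = 414 mm; four round legs, each 36 mm in diameter, run from the floor (z = 0) to the underside of the seat, each leg's axis is inset half a diameter from the nearest pair of seat edges (so the leg's bounding box is flush with the corner).

C is an open-topped rectangular box: outside dimensions 484×185×325 mm, with a uniform wall and base thickness of 19 mm. The base is a full 484×185 slab on the floor; four walls sit on top of the base. The front and back walls (the −y and +y sides) span the full width; the two side walls fit between them.

Three stools sit around the table at the −y, −x, +x sides. The open box is on top of the table.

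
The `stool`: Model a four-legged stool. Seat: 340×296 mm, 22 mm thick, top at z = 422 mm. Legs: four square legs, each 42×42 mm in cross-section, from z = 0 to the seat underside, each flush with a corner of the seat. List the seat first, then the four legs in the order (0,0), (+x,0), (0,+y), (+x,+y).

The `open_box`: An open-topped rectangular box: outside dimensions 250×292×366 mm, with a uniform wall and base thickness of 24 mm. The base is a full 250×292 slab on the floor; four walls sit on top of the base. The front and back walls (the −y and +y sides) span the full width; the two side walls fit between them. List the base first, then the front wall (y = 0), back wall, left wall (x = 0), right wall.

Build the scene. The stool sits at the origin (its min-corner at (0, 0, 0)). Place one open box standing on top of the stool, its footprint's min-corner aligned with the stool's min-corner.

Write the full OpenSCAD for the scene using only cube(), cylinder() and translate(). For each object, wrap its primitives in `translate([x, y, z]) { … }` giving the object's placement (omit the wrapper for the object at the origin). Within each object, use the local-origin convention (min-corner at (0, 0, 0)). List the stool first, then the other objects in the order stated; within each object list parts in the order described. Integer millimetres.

translate([0, 0, 400]) cube([340, 296, 22]);
cube([42, 42, 400]);
translate([298, 0, 0]) cube([42, 42, 400]);
translate([0, 254, 0]) cube([42, 42, 400]);
translate([298, 254, 0]) cube([42, 42, 400]);
translate([0, 0, 422]) {
  cube([250, 292, 24]);
  translate([0, 0, 24]) cube([250, 24, 342]);
  translate([0, 268, 24]) cube([250, 24, 342]);
  translate([0, 24, 24]) cube([24, 244, 342]);
  translate([226, 24, 24]) cube([24, 244, 342]);
}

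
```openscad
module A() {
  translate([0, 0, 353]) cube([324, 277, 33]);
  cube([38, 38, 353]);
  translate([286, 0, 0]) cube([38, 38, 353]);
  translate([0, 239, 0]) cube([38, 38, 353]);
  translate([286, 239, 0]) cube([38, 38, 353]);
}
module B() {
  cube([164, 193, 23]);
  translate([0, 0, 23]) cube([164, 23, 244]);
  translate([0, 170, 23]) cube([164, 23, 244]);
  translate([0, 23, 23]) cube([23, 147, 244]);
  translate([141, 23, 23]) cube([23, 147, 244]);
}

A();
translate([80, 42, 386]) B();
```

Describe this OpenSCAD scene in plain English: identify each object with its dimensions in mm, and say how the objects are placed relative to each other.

A is a four-legged stool. The seat is 324×277 mm, 33 mm thick, top at z = 386 mm. It stands on four square legs, each 38×38 mm in cross-section, from z = 0 to the seat underside, each flush with a corner of the seat.

B is an open-topped rectangular box: outside dimensions 164×193×267 mm, with a uniform wall and base thickness of 23 mm. The base is a full 164×193 slab on the floor; four walls sit on top of the base. The front and back walls (the −y and +y sides) span the full width; the two side walls fit between them.

The open box is on top of the stool, centred.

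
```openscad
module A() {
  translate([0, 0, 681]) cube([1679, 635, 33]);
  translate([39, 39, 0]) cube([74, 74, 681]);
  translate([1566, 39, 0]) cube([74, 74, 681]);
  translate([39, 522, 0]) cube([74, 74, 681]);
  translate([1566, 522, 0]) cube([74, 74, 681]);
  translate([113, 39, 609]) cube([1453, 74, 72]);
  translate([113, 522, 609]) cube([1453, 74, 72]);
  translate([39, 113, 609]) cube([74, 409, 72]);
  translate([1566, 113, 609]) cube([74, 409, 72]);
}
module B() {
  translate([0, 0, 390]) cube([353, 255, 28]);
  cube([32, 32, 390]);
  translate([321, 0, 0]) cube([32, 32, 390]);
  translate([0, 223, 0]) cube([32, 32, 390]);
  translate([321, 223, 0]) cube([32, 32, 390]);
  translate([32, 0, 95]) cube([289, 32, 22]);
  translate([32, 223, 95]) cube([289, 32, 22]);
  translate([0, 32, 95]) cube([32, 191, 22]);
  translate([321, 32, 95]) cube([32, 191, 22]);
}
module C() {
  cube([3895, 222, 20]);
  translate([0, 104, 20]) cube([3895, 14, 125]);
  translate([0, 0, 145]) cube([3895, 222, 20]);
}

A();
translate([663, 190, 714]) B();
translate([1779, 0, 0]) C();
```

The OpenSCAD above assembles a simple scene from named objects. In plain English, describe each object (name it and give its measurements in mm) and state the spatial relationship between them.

A is a table with a 1679×635 mm rectangular top, 33 mm thick, top surface at z = 714 mm, supported by four 74×74 mm square legs, each inset 39 mm from the nearest pair of top edges, running from the floor. Four apron rails, 74 mm thick and 72 mm tall, run between adjacent legs with their top edges flush with the underside of the top and their outer faces flush with the legs' outer faces.

B is a four-legged stool. The seat is a 353×255×28 mm slab whose top surface is at z = 418 mm; four square legs, each 32×32 mm in cross-section, run from the floor (z = 0) to the underside of the seat, each flush with a corner of the seat. Four stretchers, 32 mm wide and 22 mm tall, connect adjacent legs with their undersides at z = 95 mm, each running between the inner faces of the legs it joins and aligned with the legs' outer faces on the other axis.

C is an I-beam lying along x, 3895 mm long. Overall section height 165 mm. Two flanges 222 mm wide (y) and 20 mm thick, one on the floor and one at the top; a web 14 mm thick runs between them, centred on the flange width.

The stool is on top of the table, centred. The I-beam is on the floor beside the table on its +x side.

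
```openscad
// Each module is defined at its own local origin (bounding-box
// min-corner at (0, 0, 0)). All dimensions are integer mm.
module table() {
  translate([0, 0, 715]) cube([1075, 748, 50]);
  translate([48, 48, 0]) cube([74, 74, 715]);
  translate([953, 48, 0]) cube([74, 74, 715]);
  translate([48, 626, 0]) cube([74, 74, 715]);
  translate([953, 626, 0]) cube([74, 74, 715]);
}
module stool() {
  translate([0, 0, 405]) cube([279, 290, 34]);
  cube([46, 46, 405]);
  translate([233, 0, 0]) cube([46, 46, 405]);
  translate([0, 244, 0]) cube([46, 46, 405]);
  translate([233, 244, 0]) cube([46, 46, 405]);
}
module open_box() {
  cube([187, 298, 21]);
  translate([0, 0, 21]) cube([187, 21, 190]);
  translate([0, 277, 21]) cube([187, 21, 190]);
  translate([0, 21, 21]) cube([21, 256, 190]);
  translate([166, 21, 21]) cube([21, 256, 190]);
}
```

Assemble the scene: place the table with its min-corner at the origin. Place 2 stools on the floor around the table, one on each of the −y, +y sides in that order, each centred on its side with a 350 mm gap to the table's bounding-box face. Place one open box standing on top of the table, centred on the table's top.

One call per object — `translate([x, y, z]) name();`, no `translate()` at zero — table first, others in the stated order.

table();
translate([398, -640, 0]) stool();
translate([398, 1098, 0]) stool();
translate([444, 225, 765]) open_box();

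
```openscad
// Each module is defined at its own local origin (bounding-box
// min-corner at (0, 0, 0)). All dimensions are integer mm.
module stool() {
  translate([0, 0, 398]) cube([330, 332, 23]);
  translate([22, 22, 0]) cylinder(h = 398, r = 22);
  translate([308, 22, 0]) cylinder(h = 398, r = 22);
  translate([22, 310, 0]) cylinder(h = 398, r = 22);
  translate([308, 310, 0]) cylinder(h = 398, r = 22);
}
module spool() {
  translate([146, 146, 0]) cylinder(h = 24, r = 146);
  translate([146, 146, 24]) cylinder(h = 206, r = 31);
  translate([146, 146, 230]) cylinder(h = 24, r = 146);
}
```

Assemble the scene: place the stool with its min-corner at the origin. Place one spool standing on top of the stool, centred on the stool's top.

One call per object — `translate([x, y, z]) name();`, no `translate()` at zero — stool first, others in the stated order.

stool();
translate([19, 20, 421]) spool();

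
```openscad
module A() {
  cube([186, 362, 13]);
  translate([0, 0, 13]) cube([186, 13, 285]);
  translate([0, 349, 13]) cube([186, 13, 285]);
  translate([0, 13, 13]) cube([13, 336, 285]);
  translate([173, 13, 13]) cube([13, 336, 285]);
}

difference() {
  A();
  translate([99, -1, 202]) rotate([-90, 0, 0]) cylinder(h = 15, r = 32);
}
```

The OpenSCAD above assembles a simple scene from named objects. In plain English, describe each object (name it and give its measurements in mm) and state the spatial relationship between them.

A is an open storage box with external size 186×362×298 mm and wall thickness 13 mm (the base is also 13 mm thick). The base covers the whole footprint; the four walls stand on the base, with the y-facing walls full-width and the x-facing walls fitting between their inner faces.

The open box has a circular hole of radius 32 mm through its front wall, centred at (x = 99, z = 202).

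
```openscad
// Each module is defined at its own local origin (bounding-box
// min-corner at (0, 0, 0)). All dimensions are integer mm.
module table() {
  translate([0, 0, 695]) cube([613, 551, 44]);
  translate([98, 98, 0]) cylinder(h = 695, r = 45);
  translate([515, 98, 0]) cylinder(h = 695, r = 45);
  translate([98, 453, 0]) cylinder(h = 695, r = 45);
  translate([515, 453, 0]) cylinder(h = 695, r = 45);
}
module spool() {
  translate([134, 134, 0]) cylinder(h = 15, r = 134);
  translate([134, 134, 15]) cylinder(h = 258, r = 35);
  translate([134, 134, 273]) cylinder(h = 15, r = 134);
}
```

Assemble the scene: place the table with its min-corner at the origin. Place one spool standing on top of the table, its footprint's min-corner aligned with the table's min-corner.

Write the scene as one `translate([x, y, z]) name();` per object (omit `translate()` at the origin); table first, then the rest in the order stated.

table();
translate([0, 0, 739]) spool();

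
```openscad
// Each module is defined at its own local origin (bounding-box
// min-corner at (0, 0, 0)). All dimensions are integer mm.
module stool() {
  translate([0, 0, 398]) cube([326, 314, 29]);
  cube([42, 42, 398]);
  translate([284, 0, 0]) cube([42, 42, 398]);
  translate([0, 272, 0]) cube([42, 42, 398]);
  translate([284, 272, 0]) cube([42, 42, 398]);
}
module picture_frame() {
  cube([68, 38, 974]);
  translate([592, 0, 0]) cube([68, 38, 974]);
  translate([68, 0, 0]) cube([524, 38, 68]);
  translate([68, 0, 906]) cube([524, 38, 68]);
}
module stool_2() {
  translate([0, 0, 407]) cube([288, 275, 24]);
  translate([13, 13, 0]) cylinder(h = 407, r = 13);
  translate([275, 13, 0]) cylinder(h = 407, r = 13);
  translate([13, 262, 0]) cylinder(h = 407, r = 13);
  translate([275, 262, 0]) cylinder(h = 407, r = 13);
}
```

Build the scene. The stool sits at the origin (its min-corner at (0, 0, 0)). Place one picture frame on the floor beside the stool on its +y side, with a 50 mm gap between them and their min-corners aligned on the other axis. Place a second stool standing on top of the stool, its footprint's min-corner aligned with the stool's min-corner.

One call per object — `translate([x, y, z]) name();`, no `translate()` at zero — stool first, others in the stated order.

stool();
translate([0, 364, 0]) picture_frame();
translate([0, 0, 427]) stool_2();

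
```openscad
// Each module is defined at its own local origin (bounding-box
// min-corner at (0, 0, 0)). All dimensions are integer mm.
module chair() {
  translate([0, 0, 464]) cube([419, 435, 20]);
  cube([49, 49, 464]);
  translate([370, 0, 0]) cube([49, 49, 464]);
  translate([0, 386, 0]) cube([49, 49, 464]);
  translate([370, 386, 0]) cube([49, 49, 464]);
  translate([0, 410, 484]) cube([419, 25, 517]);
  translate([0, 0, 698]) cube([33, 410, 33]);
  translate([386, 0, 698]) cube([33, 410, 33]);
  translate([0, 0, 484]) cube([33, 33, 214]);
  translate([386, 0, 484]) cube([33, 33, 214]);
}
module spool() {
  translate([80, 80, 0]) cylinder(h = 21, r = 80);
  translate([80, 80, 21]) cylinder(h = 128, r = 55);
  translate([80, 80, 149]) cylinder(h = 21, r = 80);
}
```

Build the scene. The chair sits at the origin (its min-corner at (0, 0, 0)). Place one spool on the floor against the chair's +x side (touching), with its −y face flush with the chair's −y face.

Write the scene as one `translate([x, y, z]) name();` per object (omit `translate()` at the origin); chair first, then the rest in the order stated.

chair();
translate([419, 0, 0]) spool();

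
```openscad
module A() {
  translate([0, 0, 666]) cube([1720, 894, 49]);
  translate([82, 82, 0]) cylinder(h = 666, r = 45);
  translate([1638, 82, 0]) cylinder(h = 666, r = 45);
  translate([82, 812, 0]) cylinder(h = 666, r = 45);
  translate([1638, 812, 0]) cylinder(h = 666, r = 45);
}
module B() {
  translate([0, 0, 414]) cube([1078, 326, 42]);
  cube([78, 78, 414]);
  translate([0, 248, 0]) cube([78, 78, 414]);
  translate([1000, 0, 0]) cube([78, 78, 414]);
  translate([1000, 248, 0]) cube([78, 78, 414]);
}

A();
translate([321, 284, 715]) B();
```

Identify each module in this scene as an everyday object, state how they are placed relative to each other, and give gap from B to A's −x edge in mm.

The bench's min-x is at 321; the table's min-x is 0; gap = 321 mm.

A is a table. B is a bench. The bench is on top of the table, centred. The gap from the bench to the table's −x edge is 321 mm.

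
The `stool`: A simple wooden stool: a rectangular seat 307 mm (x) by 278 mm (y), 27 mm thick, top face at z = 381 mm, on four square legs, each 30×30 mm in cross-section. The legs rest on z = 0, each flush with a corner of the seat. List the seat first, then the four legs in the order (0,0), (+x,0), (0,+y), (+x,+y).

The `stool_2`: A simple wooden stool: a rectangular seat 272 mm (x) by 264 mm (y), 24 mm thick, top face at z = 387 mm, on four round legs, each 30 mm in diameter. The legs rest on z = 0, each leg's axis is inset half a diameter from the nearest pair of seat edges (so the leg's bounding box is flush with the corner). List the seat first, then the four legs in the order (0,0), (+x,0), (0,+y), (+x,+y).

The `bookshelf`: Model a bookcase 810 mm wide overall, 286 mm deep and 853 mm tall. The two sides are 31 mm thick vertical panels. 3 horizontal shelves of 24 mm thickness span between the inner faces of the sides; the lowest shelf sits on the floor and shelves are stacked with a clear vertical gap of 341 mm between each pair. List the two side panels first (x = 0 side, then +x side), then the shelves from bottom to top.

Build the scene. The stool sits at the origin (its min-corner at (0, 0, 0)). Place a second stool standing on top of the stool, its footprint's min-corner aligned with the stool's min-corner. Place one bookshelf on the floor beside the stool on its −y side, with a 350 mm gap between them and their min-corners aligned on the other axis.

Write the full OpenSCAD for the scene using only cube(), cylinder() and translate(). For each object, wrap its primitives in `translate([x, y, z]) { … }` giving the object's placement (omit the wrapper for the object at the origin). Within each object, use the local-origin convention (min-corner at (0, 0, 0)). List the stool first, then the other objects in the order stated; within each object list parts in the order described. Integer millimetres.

translate([0, 0, 354]) cube([307, 278, 27]);
cube([30, 30, 354]);
translate([277, 0, 0]) cube([30, 30, 354]);
translate([0, 248, 0]) cube([30, 30, 354]);
translate([277, 248, 0]) cube([30, 30, 354]);
translate([0, 0, 381]) {
  translate([0, 0, 363]) cube([272, 264, 24]);
  translate([15, 15, 0]) cylinder(h = 363, r = 15);
  translate([257, 15, 0]) cylinder(h = 363, r = 15);
  translate([15, 249, 0]) cylinder(h = 363, r = 15);
  translate([257, 249, 0]) cylinder(h = 363, r = 15);
}
translate([0, -636, 0]) {
  cube([31, 286, 853]);
  translate([779, 0, 0]) cube([31, 286, 853]);
  translate([31, 0, 0]) cube([748, 286, 24]);
  translate([31, 0, 365]) cube([748, 286, 24]);
  translate([31, 0, 730]) cube([748, 286, 24]);
}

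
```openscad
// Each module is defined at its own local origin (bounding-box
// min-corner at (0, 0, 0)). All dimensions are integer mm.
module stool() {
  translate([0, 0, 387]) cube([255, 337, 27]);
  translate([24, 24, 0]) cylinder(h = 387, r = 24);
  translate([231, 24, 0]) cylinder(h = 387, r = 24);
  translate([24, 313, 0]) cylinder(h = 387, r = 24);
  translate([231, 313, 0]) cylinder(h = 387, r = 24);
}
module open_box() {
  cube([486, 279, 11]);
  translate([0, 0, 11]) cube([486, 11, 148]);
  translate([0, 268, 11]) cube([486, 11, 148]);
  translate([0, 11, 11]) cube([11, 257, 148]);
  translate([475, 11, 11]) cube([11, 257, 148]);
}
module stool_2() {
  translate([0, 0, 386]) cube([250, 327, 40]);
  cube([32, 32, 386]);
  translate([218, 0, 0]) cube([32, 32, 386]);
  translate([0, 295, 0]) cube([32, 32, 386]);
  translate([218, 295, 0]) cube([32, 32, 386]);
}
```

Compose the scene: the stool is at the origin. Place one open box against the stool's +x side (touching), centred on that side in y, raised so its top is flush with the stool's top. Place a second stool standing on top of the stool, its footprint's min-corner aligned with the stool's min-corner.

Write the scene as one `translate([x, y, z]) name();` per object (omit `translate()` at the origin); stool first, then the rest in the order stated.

stool();
translate([255, 29, 255]) open_box();
translate([0, 0, 414]) stool_2();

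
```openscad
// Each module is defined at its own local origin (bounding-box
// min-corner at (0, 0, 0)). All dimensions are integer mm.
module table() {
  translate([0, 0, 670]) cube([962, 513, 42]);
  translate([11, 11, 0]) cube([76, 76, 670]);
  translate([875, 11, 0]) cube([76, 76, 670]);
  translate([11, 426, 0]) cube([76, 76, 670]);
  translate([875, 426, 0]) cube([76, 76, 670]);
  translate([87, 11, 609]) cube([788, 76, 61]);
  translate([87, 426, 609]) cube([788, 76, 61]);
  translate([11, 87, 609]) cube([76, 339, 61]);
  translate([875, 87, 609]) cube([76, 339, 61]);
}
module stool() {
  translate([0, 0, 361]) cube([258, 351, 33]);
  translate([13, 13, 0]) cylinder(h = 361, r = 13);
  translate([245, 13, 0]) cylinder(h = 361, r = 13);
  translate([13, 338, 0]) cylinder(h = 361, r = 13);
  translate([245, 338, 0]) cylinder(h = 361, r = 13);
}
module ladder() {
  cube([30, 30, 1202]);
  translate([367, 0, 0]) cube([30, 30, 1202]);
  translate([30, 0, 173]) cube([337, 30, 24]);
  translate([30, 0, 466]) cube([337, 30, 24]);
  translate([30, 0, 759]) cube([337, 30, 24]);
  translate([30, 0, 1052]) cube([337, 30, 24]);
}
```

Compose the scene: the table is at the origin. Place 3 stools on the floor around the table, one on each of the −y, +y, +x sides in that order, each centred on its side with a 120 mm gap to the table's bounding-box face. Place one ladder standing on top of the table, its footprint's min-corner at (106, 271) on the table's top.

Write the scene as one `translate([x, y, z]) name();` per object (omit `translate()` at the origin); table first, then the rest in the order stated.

table();
translate([352, -471, 0]) stool();
translate([352, 633, 0]) stool();
translate([1082, 81, 0]) stool();
translate([106, 271, 712]) ladder();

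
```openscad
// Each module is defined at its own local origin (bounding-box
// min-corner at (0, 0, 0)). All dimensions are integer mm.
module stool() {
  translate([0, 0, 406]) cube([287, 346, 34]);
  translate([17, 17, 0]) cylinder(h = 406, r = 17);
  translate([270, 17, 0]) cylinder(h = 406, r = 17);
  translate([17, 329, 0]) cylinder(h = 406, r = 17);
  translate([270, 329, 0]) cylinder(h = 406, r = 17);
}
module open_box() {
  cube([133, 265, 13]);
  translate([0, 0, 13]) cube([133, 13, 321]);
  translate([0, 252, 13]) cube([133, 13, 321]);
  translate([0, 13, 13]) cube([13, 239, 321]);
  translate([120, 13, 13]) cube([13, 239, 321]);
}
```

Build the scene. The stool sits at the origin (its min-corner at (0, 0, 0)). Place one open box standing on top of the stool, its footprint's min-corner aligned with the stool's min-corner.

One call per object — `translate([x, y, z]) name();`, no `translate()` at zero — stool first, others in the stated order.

stool();
translate([0, 0, 440]) open_box();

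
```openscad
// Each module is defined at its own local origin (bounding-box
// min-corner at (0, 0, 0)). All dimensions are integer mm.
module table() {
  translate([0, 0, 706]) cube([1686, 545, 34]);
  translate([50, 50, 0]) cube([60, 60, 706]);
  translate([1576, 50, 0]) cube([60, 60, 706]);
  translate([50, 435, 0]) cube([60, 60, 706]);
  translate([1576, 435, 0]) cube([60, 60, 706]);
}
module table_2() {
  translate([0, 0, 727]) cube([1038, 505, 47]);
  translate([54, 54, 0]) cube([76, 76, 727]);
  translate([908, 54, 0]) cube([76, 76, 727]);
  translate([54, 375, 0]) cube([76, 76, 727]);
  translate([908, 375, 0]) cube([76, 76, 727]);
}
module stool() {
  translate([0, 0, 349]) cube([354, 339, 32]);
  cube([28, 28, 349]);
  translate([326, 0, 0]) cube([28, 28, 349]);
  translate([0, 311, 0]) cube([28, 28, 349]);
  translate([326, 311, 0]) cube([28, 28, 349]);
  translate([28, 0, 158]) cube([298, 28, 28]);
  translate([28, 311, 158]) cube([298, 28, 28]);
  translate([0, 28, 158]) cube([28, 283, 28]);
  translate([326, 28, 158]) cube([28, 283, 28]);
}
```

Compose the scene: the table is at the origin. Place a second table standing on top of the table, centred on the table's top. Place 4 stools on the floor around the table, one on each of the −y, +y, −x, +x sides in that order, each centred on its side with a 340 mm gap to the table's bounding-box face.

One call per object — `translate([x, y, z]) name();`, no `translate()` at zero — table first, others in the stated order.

table();
translate([324, 20, 740]) table_2();
translate([666, -679, 0]) stool();
translate([666, 885, 0]) stool();
translate([-694, 103, 0]) stool();
translate([2026, 103, 0]) stool();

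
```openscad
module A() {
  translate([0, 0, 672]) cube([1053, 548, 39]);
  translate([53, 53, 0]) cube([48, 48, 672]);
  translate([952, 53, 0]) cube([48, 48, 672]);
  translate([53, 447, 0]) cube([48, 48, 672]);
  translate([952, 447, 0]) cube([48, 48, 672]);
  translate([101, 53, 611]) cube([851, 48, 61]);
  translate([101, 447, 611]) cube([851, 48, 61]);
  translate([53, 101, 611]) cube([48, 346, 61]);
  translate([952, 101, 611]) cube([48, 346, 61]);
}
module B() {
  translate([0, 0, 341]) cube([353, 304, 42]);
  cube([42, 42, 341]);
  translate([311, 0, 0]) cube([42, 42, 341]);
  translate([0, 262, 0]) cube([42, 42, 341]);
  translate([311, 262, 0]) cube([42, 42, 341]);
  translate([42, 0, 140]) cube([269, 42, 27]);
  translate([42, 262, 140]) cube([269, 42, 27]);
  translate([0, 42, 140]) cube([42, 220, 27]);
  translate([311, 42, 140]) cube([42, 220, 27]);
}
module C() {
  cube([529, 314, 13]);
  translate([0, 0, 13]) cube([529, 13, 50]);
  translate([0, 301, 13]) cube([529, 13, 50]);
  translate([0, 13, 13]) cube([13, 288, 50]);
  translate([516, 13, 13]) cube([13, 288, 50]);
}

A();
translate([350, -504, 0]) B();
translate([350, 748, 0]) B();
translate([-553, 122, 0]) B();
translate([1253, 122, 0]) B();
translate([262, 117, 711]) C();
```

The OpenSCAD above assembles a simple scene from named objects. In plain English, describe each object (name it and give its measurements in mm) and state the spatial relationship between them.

A is a rectangular dining table. The top is 1053×548×39 mm with its upper surface at z = 711 mm. It stands on four 48×48 mm square legs, each inset 53 mm from the nearest pair of top edges, running from the floor to the underside of the top. Four apron rails, 48 mm thick and 61 mm tall, run between adjacent legs with their top edges flush with the underside of the top and their outer faces flush with the legs' outer faces.

B is a simple wooden stool: a rectangular seat 353 mm (x) by 304 mm (y), 42 mm thick, top face at z = 383 mm, on four square legs, each 42×42 mm in cross-section. The legs rest on z = 0, each flush with a corner of the seat. Four stretchers, 42 mm wide and 27 mm tall, connect adjacent legs with their undersides at z = 140 mm, each running between the inner faces of the legs it joins and aligned with the legs' outer faces on the other axis.

C is an open-topped rectangular box: outside dimensions 529×314×63 mm, with a uniform wall and base thickness of 13 mm. The base is a full 529×314 slab on the floor; four walls sit on top of the base. The front and back walls (the −y and +y sides) span the full width; the two side walls fit between them.

Four stools sit around the table at the −y, +y, −x, +x sides. The open box is on top of the table, centred.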